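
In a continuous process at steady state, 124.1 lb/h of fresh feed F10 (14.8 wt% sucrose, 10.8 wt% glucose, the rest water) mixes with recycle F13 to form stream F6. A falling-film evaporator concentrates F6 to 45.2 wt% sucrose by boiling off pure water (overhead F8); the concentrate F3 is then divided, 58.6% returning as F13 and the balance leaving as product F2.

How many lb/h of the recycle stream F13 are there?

57.52 lb/h

Overall sucrose balance (none leaves overhead): sucrose in fresh feed = sucrose in product, i.e. 124.1×0.148 = (1−0.586)·F3·0.452.
F3 = 18.367/(0.452×0.414) = 98.151 lb/h.
Recycle F13 = 0.586×98.151 = 57.516 lb/h.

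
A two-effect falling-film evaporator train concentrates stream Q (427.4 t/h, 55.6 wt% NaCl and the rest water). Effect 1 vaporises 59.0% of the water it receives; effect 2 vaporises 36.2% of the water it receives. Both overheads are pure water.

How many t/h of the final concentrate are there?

287.3 t/h

water in feed = 427.4×0.444 = 189.77 t/h.
After stage 1: water left = (1−0.590)×189.77 = 77.804; stream total = 315.44 t/h.
After stage 2: water left = (1−0.362)×77.804 = 49.639; final concentrate = 287.27 t/h.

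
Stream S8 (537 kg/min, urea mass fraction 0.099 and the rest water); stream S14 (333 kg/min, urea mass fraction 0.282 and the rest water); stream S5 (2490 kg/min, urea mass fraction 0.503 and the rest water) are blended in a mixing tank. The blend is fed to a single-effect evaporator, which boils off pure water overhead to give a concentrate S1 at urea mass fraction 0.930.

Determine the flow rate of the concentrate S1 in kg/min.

urea entering = 537×0.099 + 333×0.282 + 2490×0.503 = 1399.5 kg/min.
All urea reports to S1, so S1 = 1399.5/0.930 = 1504.9 kg/min.

1505 kg/min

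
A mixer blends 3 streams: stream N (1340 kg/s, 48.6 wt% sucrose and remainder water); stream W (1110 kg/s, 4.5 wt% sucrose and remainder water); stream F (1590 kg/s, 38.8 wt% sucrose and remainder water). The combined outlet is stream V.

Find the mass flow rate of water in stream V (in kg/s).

water out = water in = 1340×0.514 + 1110×0.955 + 1590×0.612 = 2721.9 kg/s.

2722 kg/s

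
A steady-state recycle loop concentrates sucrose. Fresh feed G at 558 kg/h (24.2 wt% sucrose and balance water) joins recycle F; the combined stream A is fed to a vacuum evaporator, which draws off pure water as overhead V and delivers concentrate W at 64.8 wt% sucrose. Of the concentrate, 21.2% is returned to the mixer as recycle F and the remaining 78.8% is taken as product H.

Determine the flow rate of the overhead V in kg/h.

349.6 kg/h

Overall sucrose balance (none leaves overhead): sucrose in fresh feed = sucrose in product, i.e. 558×0.242 = (1−0.212)·W·0.648.
W = 135.04/(0.648×0.788) = 264.45 kg/h.
Recycle F = 0.212×264.45 = 56.064 kg/h.
Combined feed A = 558 + 56.064 = 614.06 kg/h.
Overhead V = A − W = 614.06 − 264.45 = 349.61 kg/h.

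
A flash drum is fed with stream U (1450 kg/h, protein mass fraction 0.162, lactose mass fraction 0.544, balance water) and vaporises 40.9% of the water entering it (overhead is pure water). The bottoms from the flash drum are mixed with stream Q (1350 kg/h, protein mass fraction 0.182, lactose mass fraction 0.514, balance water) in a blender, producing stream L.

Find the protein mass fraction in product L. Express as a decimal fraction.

Vapour removed = 0.409×0.294×1450 = 174.36 kg/h; concentrate = 1275.6 kg/h.
protein reaching the mixer = 234.9 (from concentrate) + 1350×0.182 = 480.6 kg/h.
Product flow = 1275.6 + 1350 = 2625.6 kg/h; protein fraction = 0.183.

0.183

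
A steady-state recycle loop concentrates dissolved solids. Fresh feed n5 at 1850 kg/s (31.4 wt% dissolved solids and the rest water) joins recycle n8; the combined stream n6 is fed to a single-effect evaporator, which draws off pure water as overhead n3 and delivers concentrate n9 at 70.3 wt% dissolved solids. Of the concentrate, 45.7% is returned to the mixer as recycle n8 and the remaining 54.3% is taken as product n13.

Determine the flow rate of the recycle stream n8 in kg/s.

695.4 kg/s

Overall dissolved solids balance (none leaves overhead): dissolved solids in fresh feed = dissolved solids in product, i.e. 1850×0.314 = (1−0.457)·n9·0.703.
n9 = 580.9/(0.703×0.543) = 1521.8 kg/s.
Recycle n8 = 0.457×1521.8 = 695.44 kg/s.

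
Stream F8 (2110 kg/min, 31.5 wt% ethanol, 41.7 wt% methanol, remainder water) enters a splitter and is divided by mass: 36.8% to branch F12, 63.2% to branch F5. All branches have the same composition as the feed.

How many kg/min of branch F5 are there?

1334 kg/min

Branch F5 flow = 0.632×2110 = 1333.5 kg/min.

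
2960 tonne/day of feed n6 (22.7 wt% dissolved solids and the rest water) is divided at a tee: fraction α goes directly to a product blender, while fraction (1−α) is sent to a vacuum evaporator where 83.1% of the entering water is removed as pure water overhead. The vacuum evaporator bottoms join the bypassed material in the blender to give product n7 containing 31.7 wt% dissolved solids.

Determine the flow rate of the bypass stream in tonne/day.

1652 tonne/day

All 2960×0.227 = 671.92 tonne/day of dissolved solids reaches n7, so n7 = 671.92/0.317 = 2119.6 tonne/day and vapour = 840.38 tonne/day.
The evaporator receives (1−α)·2960 of feed at 0.773 water and removes 0.831 of that water:
0.831×0.773×(1−α)×2960 = 840.38
(1−α) = 840.38/1901.4 = 0.4420;  α = 0.5580.
Bypass flow = 0.5580×2960 = 1651.7 tonne/day.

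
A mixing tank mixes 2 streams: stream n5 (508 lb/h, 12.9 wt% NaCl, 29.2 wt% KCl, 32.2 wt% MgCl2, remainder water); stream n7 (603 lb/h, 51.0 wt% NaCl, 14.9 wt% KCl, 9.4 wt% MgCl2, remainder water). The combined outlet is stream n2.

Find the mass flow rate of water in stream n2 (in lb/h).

279.5 lb/h

water out = water in = 508×0.257 + 603×0.247 = 279.5 lb/h.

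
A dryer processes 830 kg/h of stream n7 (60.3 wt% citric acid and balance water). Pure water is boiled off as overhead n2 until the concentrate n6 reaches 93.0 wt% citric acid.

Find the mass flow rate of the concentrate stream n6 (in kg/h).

538.2 kg/h

citric acid is conserved: 830×0.603 = 500.49 kg/h all reports to the concentrate.
Concentrate = 500.49/(target fraction) = 538.16 kg/h.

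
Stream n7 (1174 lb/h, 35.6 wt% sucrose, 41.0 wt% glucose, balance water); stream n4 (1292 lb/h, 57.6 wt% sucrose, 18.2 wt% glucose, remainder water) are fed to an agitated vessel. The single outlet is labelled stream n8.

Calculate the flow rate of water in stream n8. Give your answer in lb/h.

587.4 lb/h

water out = water in = 1174×0.234 + 1292×0.242 = 587.38 lb/h.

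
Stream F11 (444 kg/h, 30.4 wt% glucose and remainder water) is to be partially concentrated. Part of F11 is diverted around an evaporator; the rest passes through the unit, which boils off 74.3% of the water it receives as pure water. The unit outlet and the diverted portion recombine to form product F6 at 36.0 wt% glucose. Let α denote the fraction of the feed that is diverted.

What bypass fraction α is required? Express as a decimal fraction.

0.699

All 444×0.304 = 134.98 kg/h of glucose reaches F6, so F6 = 134.98/0.360 = 374.93 kg/h and vapour = 69.067 kg/h.
The evaporator receives (1−α)·444 of feed at 0.696 water and removes 0.743 of that water:
0.743×0.696×(1−α)×444 = 69.067
(1−α) = 69.067/229.6 = 0.3008;  α = 0.6992.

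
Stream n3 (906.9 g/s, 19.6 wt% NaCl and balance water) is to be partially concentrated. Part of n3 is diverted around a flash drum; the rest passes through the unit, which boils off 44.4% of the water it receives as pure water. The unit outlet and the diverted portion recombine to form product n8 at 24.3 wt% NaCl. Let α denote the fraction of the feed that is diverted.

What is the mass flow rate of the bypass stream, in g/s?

415.5 g/s

All 906.9×0.196 = 177.75 g/s of NaCl reaches n8, so n8 = 177.75/0.243 = 731.49 g/s and vapour = 175.41 g/s.
The evaporator receives (1−α)·906.9 of feed at 0.804 water and removes 0.444 of that water:
0.444×0.804×(1−α)×906.9 = 175.41
(1−α) = 175.41/323.74 = 0.5418;  α = 0.4582.
Bypass flow = 0.4582×906.9 = 415.53 g/s.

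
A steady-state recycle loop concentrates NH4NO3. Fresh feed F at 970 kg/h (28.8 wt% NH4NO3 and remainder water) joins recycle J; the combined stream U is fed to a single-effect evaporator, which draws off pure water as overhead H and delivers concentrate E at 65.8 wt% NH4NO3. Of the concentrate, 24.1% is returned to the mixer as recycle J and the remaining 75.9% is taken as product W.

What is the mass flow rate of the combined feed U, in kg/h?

Overall NH4NO3 balance (none leaves overhead): NH4NO3 in fresh feed = NH4NO3 in product, i.e. 970×0.288 = (1−0.241)·E·0.658.
E = 279.36/(0.658×0.759) = 559.37 kg/h.
Recycle J = 0.241×559.37 = 134.81 kg/h.
Combined feed U = 970 + 134.81 = 1104.8 kg/h.

1105 kg/h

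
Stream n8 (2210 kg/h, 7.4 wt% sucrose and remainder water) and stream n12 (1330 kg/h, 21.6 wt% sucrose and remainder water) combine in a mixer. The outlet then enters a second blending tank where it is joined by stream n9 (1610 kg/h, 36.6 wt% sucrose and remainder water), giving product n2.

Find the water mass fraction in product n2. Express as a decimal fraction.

0.798

Overall, product flow = 5150 kg/h.
water in = 2210×0.926 + 1330×0.784 + 1610×0.634 = 4109.9 kg/h.
water fraction in n2 = 0.798.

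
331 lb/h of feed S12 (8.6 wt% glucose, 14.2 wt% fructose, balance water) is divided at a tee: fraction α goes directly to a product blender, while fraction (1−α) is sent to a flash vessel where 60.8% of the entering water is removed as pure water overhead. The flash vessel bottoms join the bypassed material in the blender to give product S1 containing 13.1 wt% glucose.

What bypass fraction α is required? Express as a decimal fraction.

0.268

All 331×0.086 = 28.466 lb/h of glucose reaches S1, so S1 = 28.466/0.131 = 217.3 lb/h and vapour = 113.7 lb/h.
The evaporator receives (1−α)·331 of feed at 0.772 water and removes 0.608 of that water:
0.608×0.772×(1−α)×331 = 113.7
(1−α) = 113.7/155.36 = 0.7318;  α = 0.2682.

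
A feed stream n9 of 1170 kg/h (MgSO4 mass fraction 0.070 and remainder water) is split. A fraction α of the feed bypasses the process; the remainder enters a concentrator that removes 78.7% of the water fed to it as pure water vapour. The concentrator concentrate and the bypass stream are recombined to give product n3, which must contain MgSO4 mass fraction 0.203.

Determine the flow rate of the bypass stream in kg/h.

All 1170×0.070 = 81.9 kg/h of MgSO4 reaches n3, so n3 = 81.9/0.203 = 403.45 kg/h and vapour = 766.55 kg/h.
The evaporator receives (1−α)·1170 of feed at 0.930 water and removes 0.787 of that water:
0.787×0.930×(1−α)×1170 = 766.55
(1−α) = 766.55/856.33 = 0.8952;  α = 0.1048.
Bypass flow = 0.1048×1170 = 122.67 kg/h.

122.7 kg/h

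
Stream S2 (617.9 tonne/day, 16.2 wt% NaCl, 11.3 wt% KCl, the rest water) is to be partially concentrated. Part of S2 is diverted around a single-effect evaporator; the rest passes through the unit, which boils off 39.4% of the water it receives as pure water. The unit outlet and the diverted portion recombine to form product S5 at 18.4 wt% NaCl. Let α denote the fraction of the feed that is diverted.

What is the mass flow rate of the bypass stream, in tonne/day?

All 617.9×0.162 = 100.1 tonne/day of NaCl reaches S5, so S5 = 100.1/0.184 = 544.02 tonne/day and vapour = 73.879 tonne/day.
The evaporator receives (1−α)·617.9 of feed at 0.725 water and removes 0.394 of that water:
0.394×0.725×(1−α)×617.9 = 73.879
(1−α) = 73.879/176.5 = 0.4186;  α = 0.5814.
Bypass flow = 0.5814×617.9 = 359.26 tonne/day.

359.3 tonne/day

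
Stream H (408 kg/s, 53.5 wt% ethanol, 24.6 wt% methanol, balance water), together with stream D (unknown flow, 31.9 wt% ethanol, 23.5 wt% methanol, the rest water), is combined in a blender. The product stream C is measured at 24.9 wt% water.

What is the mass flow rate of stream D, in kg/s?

62.13 kg/s

Let D be the unknown flow. Total out = 408 + D.
water balance: 89.352 + 0.446·D = 0.249·(408 + D)
(0.446 − 0.249)·D = 0.249×408 − 89.352 = 12.24
D = 12.24 / 0.197 = 62.132 kg/s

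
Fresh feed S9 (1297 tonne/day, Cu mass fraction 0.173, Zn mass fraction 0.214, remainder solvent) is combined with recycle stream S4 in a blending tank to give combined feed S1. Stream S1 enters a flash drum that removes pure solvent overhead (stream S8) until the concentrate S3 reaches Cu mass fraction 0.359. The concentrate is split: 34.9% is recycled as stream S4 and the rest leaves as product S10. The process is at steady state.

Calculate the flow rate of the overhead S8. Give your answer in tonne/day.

Overall Cu balance (none leaves overhead): Cu in fresh feed = Cu in product, i.e. 1297×0.173 = (1−0.349)·S3·0.359.
S3 = 224.38/(0.359×0.651) = 960.09 tonne/day.
Recycle S4 = 0.349×960.09 = 335.07 tonne/day.
Combined feed S1 = 1297 + 335.07 = 1632.1 tonne/day.
Overhead S8 = S1 − S3 = 1632.1 − 960.09 = 671.98 tonne/day.

672 tonne/day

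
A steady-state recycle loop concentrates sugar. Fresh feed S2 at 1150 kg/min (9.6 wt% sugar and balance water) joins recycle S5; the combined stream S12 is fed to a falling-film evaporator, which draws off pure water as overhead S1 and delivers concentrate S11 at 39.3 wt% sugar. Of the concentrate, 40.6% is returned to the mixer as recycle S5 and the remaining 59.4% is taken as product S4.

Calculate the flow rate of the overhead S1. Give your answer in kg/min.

869.1 kg/min

Overall sugar balance (none leaves overhead): sugar in fresh feed = sugar in product, i.e. 1150×0.096 = (1−0.406)·S11·0.393.
S11 = 110.4/(0.393×0.594) = 472.92 kg/min.
Recycle S5 = 0.406×472.92 = 192.01 kg/min.
Combined feed S12 = 1150 + 192.01 = 1342 kg/min.
Overhead S1 = S12 − S11 = 1342 − 472.92 = 869.08 kg/min.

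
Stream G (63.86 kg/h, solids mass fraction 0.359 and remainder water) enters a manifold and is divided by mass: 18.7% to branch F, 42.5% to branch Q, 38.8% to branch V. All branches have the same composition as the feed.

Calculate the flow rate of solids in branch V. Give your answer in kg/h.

8.895 kg/h

Branch V total = 0.388×63.86 = 24.778 kg/h.
solids in V = 0.359×24.778 = 8.8952 kg/h.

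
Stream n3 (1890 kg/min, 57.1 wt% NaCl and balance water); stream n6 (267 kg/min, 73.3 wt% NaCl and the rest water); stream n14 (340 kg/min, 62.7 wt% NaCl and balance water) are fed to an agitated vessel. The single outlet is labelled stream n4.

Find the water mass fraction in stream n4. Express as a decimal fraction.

Total flow out = 1890 + 267 + 340 = 2497 kg/min.
water in = 1890×0.429 + 267×0.267 + 340×0.373 = 1008.9 kg/min.
water mass fraction in n4 = 1008.9/2497 = 0.404.

0.404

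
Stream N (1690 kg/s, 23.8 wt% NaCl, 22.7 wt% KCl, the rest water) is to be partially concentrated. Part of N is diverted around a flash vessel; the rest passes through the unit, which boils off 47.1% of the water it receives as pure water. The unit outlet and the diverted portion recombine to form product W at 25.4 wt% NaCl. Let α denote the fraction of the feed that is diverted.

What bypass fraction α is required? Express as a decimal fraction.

All 1690×0.238 = 402.22 kg/s of NaCl reaches W, so W = 402.22/0.254 = 1583.5 kg/s and vapour = 106.46 kg/s.
The evaporator receives (1−α)·1690 of feed at 0.535 water and removes 0.471 of that water:
0.471×0.535×(1−α)×1690 = 106.46
(1−α) = 106.46/425.85 = 0.2500;  α = 0.7500.

0.750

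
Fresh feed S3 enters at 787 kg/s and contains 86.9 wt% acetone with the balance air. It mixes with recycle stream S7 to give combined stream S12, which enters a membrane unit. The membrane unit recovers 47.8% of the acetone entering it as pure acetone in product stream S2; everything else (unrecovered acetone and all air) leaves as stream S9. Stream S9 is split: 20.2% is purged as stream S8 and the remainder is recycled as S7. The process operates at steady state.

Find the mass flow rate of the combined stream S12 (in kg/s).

1683 kg/s

air enters only via S3 and leaves only via the purge: 787×0.131 = 0.202×(air in S9), and the membrane unit passes all air, so air in S12 = air in S9 = 510.38 kg/s.
acetone in S12: m_A = 787×0.869 + (1−0.202)·(1−0.478)·m_A, so m_A = 683.9/0.5834 = 1172.2 kg/s.
S12 = 1172.2 + 510.38 = 1682.6 kg/s.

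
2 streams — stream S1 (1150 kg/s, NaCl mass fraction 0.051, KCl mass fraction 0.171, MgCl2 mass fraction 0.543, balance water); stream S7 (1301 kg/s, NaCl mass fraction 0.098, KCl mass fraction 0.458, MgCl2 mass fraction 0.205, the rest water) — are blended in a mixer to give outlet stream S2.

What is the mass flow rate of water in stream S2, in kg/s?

water out = water in = 1150×0.235 + 1301×0.239 = 581.19 kg/s.

581.2 kg/s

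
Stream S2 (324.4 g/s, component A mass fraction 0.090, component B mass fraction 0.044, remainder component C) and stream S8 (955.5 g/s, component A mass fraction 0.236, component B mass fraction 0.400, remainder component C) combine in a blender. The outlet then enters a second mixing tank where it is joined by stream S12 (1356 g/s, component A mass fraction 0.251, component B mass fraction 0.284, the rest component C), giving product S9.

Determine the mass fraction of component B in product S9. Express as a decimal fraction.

Overall, product flow = 2635.9 g/s.
component B in = 324.4×0.044 + 955.5×0.400 + 1356×0.284 = 781.58 g/s.
component B fraction in S9 = 0.297.

0.297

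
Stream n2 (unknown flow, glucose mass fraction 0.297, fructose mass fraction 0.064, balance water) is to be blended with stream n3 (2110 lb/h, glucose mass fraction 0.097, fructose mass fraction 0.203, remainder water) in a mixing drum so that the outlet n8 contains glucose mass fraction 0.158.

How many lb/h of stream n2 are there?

Let n2 be the unknown flow. Total out = 2110 + n2.
glucose balance: 204.67 + 0.297·n2 = 0.158·(2110 + n2)
(0.297 − 0.158)·n2 = 0.158×2110 − 204.67 = 128.71
n2 = 128.71 / 0.139 = 925.97 lb/h

926 lb/h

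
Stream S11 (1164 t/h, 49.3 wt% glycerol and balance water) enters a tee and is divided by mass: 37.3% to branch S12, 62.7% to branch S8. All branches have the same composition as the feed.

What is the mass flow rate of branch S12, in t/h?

434.2 t/h

Branch S12 flow = 0.373×1164 = 434.17 t/h.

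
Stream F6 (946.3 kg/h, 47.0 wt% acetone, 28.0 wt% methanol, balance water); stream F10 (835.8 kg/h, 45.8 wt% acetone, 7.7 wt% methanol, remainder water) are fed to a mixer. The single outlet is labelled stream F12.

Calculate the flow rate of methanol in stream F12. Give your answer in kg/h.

329.3 kg/h

methanol out = methanol in = 946.3×0.280 + 835.8×0.077 = 329.32 kg/h.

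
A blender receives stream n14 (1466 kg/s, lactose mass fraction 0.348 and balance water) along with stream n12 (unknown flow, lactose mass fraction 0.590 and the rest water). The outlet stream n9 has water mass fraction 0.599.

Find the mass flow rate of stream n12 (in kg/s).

411.1 kg/s

Let n12 be the unknown flow. Total out = 1466 + n12.
water balance: 955.83 + 0.410·n12 = 0.599·(1466 + n12)
(0.410 − 0.599)·n12 = 0.599×1466 − 955.83 = -77.698
n12 = -77.698 / -0.189 = 411.1 kg/s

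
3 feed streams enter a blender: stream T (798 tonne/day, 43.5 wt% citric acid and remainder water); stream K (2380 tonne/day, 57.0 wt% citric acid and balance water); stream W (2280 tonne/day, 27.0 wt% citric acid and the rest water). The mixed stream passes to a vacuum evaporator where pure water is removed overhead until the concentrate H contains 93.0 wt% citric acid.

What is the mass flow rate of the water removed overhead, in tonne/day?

2964 tonne/day

citric acid entering = 798×0.435 + 2380×0.570 + 2280×0.270 = 2319.3 tonne/day.
All citric acid reports to H, so H = 2319.3/0.930 = 2493.9 tonne/day.
Total feed = 5458 tonne/day; overhead = 5458 − 2493.9 = 2964.1 tonne/day.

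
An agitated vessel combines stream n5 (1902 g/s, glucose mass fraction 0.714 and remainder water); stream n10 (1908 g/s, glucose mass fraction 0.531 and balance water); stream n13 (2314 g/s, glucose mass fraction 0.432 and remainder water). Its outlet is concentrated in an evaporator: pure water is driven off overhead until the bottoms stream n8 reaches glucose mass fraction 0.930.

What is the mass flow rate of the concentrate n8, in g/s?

glucose entering = 1902×0.714 + 1908×0.531 + 2314×0.432 = 3370.8 g/s.
All glucose reports to n8, so n8 = 3370.8/0.930 = 3624.5 g/s.

3625 g/s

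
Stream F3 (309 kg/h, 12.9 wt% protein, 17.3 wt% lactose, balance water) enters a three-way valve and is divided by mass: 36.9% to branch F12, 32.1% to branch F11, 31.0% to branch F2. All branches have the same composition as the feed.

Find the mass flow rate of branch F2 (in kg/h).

95.79 kg/h

Branch F2 flow = 0.310×309 = 95.79 kg/h.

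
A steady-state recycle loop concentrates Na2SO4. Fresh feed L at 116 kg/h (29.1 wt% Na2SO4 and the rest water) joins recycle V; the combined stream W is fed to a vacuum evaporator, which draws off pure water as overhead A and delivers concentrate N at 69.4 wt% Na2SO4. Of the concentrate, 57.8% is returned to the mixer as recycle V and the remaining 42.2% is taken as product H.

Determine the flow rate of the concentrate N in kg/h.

115.3 kg/h

Overall Na2SO4 balance (none leaves overhead): Na2SO4 in fresh feed = Na2SO4 in product, i.e. 116×0.291 = (1−0.578)·N·0.694.
N = 33.756/(0.694×0.422) = 115.26 kg/h.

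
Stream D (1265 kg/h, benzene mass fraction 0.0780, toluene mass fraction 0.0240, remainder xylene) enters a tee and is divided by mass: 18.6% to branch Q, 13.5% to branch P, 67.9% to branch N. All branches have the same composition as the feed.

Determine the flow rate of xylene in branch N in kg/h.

771.3 kg/h

Branch N total = 0.679×1265 = 858.94 kg/h.
xylene in N = 0.898×858.94 = 771.32 kg/h.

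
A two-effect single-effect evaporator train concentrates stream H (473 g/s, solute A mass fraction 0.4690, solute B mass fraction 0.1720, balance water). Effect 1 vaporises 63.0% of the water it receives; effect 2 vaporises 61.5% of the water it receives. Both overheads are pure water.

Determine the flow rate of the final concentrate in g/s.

water in feed = 473×0.359 = 169.81 g/s.
After stage 1: water left = (1−0.630)×169.81 = 62.829; stream total = 366.02 g/s.
After stage 2: water left = (1−0.615)×62.829 = 24.189; final concentrate = 327.38 g/s.

327.4 g/s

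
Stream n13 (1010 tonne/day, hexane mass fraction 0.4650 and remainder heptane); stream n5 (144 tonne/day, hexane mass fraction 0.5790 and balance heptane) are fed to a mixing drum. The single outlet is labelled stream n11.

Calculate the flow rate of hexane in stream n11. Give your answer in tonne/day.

hexane out = hexane in = 1010×0.465 + 144×0.579 = 553.03 tonne/day.

553 tonne/day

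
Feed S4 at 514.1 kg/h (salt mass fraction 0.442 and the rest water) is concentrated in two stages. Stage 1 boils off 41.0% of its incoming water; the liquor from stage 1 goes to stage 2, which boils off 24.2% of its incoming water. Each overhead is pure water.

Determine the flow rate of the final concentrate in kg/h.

water in feed = 514.1×0.558 = 286.87 kg/h.
After stage 1: water left = (1−0.410)×286.87 = 169.25; stream total = 396.48 kg/h.
After stage 2: water left = (1−0.242)×169.25 = 128.29; final concentrate = 355.53 kg/h.

355.5 kg/h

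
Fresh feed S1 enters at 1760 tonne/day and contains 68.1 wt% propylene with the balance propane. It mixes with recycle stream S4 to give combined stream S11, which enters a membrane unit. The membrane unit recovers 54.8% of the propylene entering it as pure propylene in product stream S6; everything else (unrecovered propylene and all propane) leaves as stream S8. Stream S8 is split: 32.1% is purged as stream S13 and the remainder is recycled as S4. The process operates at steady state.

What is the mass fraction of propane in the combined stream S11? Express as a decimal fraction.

0.503

propane enters only via S1 and leaves only via the purge: 1760×0.319 = 0.321×(propane in S8), and the membrane unit passes all propane, so propane in S11 = propane in S8 = 1749 tonne/day.
propylene in S11: m_A = 1760×0.681 + (1−0.321)·(1−0.548)·m_A, so m_A = 1198.6/0.6931 = 1729.3 tonne/day.
S11 = 1729.3 + 1749 = 3478.3 tonne/day.
propane fraction in S11 = 1749/3478.3 = 0.503.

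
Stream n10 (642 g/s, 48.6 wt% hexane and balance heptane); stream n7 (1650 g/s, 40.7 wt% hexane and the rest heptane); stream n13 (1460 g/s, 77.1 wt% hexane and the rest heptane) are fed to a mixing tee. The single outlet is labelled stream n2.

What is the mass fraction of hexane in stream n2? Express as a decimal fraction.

0.562

Total flow out = 642 + 1650 + 1460 = 3752 g/s.
hexane in = 642×0.486 + 1650×0.407 + 1460×0.771 = 2109.2 g/s.
hexane mass fraction in n2 = 2109.2/3752 = 0.562.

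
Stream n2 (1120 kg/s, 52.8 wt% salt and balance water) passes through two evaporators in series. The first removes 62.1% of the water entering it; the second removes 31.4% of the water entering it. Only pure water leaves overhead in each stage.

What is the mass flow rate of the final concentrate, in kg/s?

728.8 kg/s

water in feed = 1120×0.472 = 528.64 kg/s.
After stage 1: water left = (1−0.621)×528.64 = 200.35; stream total = 791.71 kg/s.
After stage 2: water left = (1−0.314)×200.35 = 137.44; final concentrate = 728.8 kg/s.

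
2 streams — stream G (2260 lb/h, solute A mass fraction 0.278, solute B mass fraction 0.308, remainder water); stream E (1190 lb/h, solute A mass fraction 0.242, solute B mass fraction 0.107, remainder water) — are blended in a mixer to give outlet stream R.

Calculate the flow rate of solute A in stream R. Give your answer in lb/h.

solute A out = solute A in = 2260×0.278 + 1190×0.242 = 916.26 lb/h.

916.3 lb/h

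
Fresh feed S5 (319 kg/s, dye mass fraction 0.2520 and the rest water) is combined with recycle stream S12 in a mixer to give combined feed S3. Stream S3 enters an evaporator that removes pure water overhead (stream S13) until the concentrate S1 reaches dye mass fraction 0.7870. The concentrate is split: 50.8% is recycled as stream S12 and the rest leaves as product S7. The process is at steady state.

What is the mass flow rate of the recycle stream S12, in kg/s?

105.5 kg/s

Overall dye balance (none leaves overhead): dye in fresh feed = dye in product, i.e. 319×0.252 = (1−0.508)·S1·0.787.
S1 = 80.388/(0.787×0.492) = 207.61 kg/s.
Recycle S12 = 0.508×207.61 = 105.47 kg/s.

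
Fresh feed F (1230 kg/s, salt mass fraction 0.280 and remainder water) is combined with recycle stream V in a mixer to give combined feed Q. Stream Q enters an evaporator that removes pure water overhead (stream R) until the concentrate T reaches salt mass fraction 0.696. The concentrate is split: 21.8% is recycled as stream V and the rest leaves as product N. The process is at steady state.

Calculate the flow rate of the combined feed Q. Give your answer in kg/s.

Overall salt balance (none leaves overhead): salt in fresh feed = salt in product, i.e. 1230×0.280 = (1−0.218)·T·0.696.
T = 344.4/(0.696×0.782) = 632.77 kg/s.
Recycle V = 0.218×632.77 = 137.94 kg/s.
Combined feed Q = 1230 + 137.94 = 1367.9 kg/s.

1368 kg/s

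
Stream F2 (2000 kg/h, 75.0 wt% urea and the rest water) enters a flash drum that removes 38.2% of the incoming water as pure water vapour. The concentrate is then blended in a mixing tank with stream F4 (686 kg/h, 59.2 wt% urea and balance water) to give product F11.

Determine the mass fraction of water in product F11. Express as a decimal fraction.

0.236

Vapour removed = 0.382×0.250×2000 = 191 kg/h; concentrate = 1809 kg/h.
water reaching the mixer = 309 (from concentrate) + 686×0.408 = 588.89 kg/h.
Product flow = 1809 + 686 = 2495 kg/h; water fraction = 0.236.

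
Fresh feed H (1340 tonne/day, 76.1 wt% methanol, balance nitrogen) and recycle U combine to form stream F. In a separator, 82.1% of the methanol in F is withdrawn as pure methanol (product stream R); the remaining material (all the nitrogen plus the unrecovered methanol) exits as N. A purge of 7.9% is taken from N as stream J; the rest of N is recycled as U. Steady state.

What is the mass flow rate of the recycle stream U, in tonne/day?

3935 tonne/day

nitrogen enters only via H and leaves only via the purge: 1340×0.239 = 0.079×(nitrogen in N), and the separator passes all nitrogen, so nitrogen in F = nitrogen in N = 4053.9 tonne/day.
methanol in F: m_A = 1340×0.761 + (1−0.079)·(1−0.821)·m_A, so m_A = 1019.7/0.8351 = 1221 tonne/day.
N = (1−0.821)×1221 + 4053.9 = 4272.5 tonne/day.
Recycle U = (1−0.079)×4272.5 = 3935 tonne/day.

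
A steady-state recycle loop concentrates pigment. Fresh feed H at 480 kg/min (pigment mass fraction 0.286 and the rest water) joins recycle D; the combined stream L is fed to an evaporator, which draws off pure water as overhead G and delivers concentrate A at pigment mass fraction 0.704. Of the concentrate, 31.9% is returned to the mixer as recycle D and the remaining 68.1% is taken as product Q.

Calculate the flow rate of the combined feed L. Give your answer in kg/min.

571.3 kg/min

Overall pigment balance (none leaves overhead): pigment in fresh feed = pigment in product, i.e. 480×0.286 = (1−0.319)·A·0.704.
A = 137.28/(0.704×0.681) = 286.34 kg/min.
Recycle D = 0.319×286.34 = 91.344 kg/min.
Combined feed L = 480 + 91.344 = 571.34 kg/min.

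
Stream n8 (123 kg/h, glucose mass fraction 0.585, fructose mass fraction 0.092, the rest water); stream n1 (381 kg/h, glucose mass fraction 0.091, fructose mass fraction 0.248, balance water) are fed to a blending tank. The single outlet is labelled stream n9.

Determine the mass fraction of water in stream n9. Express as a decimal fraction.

0.579

Total flow out = 123 + 381 = 504 kg/h.
water in = 123×0.323 + 381×0.661 = 291.57 kg/h.
water mass fraction in n9 = 291.57/504 = 0.579.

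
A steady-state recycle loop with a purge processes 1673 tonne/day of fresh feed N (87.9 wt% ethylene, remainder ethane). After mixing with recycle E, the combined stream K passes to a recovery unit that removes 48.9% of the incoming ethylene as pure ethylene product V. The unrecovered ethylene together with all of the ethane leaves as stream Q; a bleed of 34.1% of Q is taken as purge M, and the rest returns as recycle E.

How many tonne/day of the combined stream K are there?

2811 tonne/day

ethane enters only via N and leaves only via the purge: 1673×0.121 = 0.341×(ethane in Q), and the recovery unit passes all ethane, so ethane in K = ethane in Q = 593.65 tonne/day.
ethylene in K: m_A = 1673×0.879 + (1−0.341)·(1−0.489)·m_A, so m_A = 1470.6/0.6633 = 2217.2 tonne/day.
K = 2217.2 + 593.65 = 2810.9 tonne/day.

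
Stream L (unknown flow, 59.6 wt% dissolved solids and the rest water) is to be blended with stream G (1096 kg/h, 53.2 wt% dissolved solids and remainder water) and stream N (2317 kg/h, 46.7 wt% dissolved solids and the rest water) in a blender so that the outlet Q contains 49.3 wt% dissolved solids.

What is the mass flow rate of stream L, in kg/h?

169.9 kg/h

Let L be the unknown flow. Total out = 3413 + L.
dissolved solids balance: 1665.1 + 0.596·L = 0.493·(3413 + L)
(0.596 − 0.493)·L = 0.493×3413 − 1665.1 = 17.498
L = 17.498 / 0.103 = 169.88 kg/h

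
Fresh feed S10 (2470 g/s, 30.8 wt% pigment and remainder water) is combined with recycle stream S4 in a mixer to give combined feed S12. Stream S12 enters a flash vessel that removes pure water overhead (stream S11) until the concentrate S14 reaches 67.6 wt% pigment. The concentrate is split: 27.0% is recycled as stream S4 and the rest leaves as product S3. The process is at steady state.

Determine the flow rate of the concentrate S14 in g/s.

Overall pigment balance (none leaves overhead): pigment in fresh feed = pigment in product, i.e. 2470×0.308 = (1−0.270)·S14·0.676.
S14 = 760.76/(0.676×0.730) = 1541.6 g/s.

1542 g/s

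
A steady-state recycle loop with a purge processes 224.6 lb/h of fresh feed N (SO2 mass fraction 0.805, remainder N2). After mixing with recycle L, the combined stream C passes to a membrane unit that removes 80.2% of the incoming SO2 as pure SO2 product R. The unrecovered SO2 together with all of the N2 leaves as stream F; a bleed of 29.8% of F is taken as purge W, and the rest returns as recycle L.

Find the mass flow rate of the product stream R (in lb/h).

168.4 lb/h

SO2 in C: m_A = 224.6×0.805 + (1−0.298)·(1−0.802)·m_A, so m_A = 180.8/0.8610 = 209.99 lb/h.
Product R = 0.802×209.99 = 168.41 lb/h.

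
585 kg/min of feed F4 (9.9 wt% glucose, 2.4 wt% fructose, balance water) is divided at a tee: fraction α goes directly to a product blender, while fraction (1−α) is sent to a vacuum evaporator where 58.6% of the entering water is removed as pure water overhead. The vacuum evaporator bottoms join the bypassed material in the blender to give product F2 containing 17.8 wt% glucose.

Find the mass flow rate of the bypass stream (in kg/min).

79.8 kg/min

All 585×0.099 = 57.915 kg/min of glucose reaches F2, so F2 = 57.915/0.178 = 325.37 kg/min and vapour = 259.63 kg/min.
The evaporator receives (1−α)·585 of feed at 0.877 water and removes 0.586 of that water:
0.586×0.877×(1−α)×585 = 259.63
(1−α) = 259.63/300.64 = 0.8636;  α = 0.1364.
Bypass flow = 0.1364×585 = 79.797 kg/min.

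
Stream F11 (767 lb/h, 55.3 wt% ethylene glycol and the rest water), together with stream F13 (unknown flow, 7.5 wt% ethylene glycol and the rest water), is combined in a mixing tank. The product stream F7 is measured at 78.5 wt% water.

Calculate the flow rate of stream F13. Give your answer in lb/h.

1852 lb/h

Let F13 be the unknown flow. Total out = 767 + F13.
water balance: 342.85 + 0.925·F13 = 0.785·(767 + F13)
(0.925 − 0.785)·F13 = 0.785×767 − 342.85 = 259.25
F13 = 259.25 / 0.140 = 1851.8 lb/h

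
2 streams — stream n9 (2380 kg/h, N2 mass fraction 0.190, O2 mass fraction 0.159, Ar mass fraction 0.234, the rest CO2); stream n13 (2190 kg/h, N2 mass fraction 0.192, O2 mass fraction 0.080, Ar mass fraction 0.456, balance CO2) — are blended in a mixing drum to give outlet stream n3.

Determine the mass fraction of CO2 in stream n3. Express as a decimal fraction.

Total flow out = 2380 + 2190 = 4570 kg/h.
CO2 in = 2380×0.417 + 2190×0.272 = 1588.1 kg/h.
CO2 mass fraction in n3 = 1588.1/4570 = 0.348.

0.348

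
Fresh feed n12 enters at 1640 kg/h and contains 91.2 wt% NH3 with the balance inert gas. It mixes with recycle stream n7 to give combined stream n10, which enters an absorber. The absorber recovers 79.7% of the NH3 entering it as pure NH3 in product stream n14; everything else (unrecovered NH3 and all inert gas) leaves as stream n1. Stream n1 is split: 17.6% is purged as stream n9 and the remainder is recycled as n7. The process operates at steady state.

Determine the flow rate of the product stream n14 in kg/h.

NH3 in n10: m_A = 1640×0.912 + (1−0.176)·(1−0.797)·m_A, so m_A = 1495.7/0.8327 = 1796.1 kg/h.
Product n14 = 0.797×1796.1 = 1431.5 kg/h.

1432 kg/h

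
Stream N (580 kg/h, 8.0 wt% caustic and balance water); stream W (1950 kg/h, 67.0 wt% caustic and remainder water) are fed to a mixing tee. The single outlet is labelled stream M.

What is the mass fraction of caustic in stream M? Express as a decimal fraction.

Total flow out = 580 + 1950 = 2530 kg/h.
caustic in = 580×0.080 + 1950×0.670 = 1352.9 kg/h.
caustic mass fraction in M = 1352.9/2530 = 0.5347.

0.5347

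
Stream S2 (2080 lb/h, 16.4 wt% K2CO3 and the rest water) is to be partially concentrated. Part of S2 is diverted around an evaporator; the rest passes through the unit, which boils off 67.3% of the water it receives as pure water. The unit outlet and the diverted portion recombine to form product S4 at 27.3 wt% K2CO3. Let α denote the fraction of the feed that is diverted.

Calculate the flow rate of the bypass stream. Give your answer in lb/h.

603.9 lb/h

All 2080×0.164 = 341.12 lb/h of K2CO3 reaches S4, so S4 = 341.12/0.273 = 1249.5 lb/h and vapour = 830.48 lb/h.
The evaporator receives (1−α)·2080 of feed at 0.836 water and removes 0.673 of that water:
0.673×0.836×(1−α)×2080 = 830.48
(1−α) = 830.48/1170.3 = 0.7096;  α = 0.2904.
Bypass flow = 0.2904×2080 = 603.93 lb/h.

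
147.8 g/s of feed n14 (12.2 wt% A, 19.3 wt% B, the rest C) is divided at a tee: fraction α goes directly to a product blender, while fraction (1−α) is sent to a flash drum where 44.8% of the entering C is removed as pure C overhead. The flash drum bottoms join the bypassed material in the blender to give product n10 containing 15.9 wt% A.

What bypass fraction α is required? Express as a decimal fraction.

0.242

All 147.8×0.122 = 18.032 g/s of A reaches n10, so n10 = 18.032/0.159 = 113.41 g/s and vapour = 34.394 g/s.
The evaporator receives (1−α)·147.8 of feed at 0.685 C and removes 0.448 of that C:
0.448×0.685×(1−α)×147.8 = 34.394
(1−α) = 34.394/45.357 = 0.7583;  α = 0.2417.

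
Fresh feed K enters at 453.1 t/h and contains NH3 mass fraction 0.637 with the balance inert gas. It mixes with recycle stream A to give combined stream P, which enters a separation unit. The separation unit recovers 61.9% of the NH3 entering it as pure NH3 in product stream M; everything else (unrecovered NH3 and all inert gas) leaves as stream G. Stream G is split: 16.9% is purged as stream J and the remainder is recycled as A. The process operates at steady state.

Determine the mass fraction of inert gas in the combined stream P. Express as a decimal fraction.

0.697

inert gas enters only via K and leaves only via the purge: 453.1×0.363 = 0.169×(inert gas in G), and the separation unit passes all inert gas, so inert gas in P = inert gas in G = 973.23 t/h.
NH3 in P: m_A = 453.1×0.637 + (1−0.169)·(1−0.619)·m_A, so m_A = 288.62/0.6834 = 422.34 t/h.
P = 422.34 + 973.23 = 1395.6 t/h.
inert gas fraction in P = 973.23/1395.6 = 0.697.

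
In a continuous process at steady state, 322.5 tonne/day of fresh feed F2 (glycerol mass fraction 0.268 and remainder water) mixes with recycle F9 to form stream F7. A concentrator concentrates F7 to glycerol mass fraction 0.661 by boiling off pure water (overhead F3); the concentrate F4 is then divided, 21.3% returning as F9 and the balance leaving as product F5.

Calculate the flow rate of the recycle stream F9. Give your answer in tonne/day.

Overall glycerol balance (none leaves overhead): glycerol in fresh feed = glycerol in product, i.e. 322.5×0.268 = (1−0.213)·F4·0.661.
F4 = 86.43/(0.661×0.787) = 166.15 tonne/day.
Recycle F9 = 0.213×166.15 = 35.389 tonne/day.

35.39 tonne/day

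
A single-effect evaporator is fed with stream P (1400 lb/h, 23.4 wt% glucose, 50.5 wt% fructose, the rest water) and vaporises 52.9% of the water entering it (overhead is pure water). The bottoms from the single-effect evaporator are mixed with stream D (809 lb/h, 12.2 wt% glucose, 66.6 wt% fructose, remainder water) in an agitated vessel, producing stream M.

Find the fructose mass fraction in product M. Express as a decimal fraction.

Vapour removed = 0.529×0.261×1400 = 193.3 lb/h; concentrate = 1206.7 lb/h.
fructose reaching the mixer = 707 (from concentrate) + 809×0.666 = 1245.8 lb/h.
Product flow = 1206.7 + 809 = 2015.7 lb/h; fructose fraction = 0.618.

0.618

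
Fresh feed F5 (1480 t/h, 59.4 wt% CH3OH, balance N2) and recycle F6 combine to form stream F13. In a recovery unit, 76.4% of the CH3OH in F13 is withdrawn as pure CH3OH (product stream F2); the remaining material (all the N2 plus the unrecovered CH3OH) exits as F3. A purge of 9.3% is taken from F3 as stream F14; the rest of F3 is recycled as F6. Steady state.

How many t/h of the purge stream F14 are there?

625.4 t/h

N2 enters only via F5 and leaves only via the purge: 1480×0.406 = 0.093×(N2 in F3), and the recovery unit passes all N2, so N2 in F13 = N2 in F3 = 6461.1 t/h.
CH3OH in F13: m_A = 1480×0.594 + (1−0.093)·(1−0.764)·m_A, so m_A = 879.12/0.7859 = 1118.5 t/h.
F3 = (1−0.764)×1118.5 + 6461.1 = 6725.1 t/h.
Purge F14 = 0.093×6725.1 = 625.43 t/h.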